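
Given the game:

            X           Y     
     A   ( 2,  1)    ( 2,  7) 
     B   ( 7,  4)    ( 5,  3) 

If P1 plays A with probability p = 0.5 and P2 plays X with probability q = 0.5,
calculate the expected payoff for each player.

E[P1] = 4.0, E[P2] = 3.75

Work:
E[P1] = p·q·π₁(A,X) + p·(1-q)·π₁(A,Y) + (1-p)·q·π₁(B,X) + (1-p)·(1-q)·π₁(B,Y)
= 0.5·0.5·2 + 0.5·0.5·2 + 0.5·0.5·7 + 0.5·0.5·5
= 4.0

E[P2] = 3.75 (similar calculation)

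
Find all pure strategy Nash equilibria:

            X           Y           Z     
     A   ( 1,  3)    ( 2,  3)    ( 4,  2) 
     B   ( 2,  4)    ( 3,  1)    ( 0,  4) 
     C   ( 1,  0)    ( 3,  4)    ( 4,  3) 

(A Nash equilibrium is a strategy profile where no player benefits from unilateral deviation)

Nash equilibrium: (B, X), (C, Y)

Work:
Best responses:
  P1 vs X: payoffs [1, 2, 1] → best response B (payoff 2)
  P1 vs Y: payoffs [2, 3, 3] → best response B/C (payoff 3)
  P1 vs Z: payoffs [4, 0, 4] → best response A/C (payoff 4)
  P2 vs A: payoffs [3, 3, 2] → best response X/Y (payoff 3)
  P2 vs B: payoffs [4, 1, 4] → best response X/Z (payoff 4)
  P2 vs C: payoffs [0, 4, 3] → best response Y (payoff 4)
Mutual best responses: (B,X), (C,Y) → Nash equilibria.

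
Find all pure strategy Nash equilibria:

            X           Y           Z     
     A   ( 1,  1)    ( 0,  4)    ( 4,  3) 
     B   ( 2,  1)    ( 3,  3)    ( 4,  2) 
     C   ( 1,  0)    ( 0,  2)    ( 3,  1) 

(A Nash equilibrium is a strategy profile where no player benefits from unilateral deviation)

Nash equilibrium: (B, Y)

Work:
Best responses:
  P1 vs X: payoffs [1, 2, 1] → best response B (payoff 2)
  P1 vs Y: payoffs [0, 3, 0] → best response B (payoff 3)
  P1 vs Z: payoffs [4, 4, 3] → best response A/B (payoff 4)
  P2 vs A: payoffs [1, 4, 3] → best response Y (payoff 4)
  P2 vs B: payoffs [1, 3, 2] → best response Y (payoff 3)
  P2 vs C: payoffs [0, 2, 1] → best response Y (payoff 2)
Mutual best responses: (B,Y) → Nash equilibria.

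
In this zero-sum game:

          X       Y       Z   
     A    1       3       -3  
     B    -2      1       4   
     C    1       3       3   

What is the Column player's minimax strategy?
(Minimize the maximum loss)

Column should play X, value = 1

Work:
Column player minimizes Row's maximum payoff:
Column X: max payoff to Row = 1
Column Y: max payoff to Row = 3
Column Z: max payoff to Row = 4
Minimum is 1, achieved by column X.
Minimax strategy: X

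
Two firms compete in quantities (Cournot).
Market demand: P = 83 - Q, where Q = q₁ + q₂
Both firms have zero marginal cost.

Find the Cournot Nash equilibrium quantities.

q₁* = q₂* = 27.67; P* = 27.67

Work:
Profit: π_i = P·q_i = (a - q_i - q_j)·q_i
FOC: ∂π_i/∂q_i = a - 2q_i - q_j = 0
Reaction function: q_i = (83 - q_j)/2
Symmetry: q* = 83/3 = 27.67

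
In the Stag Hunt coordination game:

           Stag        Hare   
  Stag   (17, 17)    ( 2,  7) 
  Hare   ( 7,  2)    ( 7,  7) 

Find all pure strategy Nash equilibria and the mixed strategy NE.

Pure NE: (Stag, Stag) and (Hare, Hare); Mixed NE: p = 0.3333, q = 0.3333

Work:
Check pure NE:
(Stag, Stag): (17, 17) - no unilateral deviation beneficial
(Hare, Hare): (7, 7) - no unilateral deviation beneficial
Mixed NE: P1 plays Stag with p = 0.3333, P2 plays Stag with q = 0.3333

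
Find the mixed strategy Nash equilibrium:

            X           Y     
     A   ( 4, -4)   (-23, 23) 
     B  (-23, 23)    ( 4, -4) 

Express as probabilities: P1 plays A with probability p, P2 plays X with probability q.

p = 0.5, q = 0.5

Work:
Find probabilities that make opponent indifferent:
P2 chooses q to make P1 indifferent between A and B
P1 chooses p to make P2 indifferent between X and Y
Mixed NE: P1 plays (A: 0.5, B: 0.5), P2 plays (X: 0.5, Y: 0.5)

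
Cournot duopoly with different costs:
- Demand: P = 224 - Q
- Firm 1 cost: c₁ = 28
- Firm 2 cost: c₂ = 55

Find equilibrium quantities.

q₁* = 74.33, q₂* = 47.33

Work:
Reaction: q₁ = (224 - 28 - q₂)/2
Reaction: q₂ = (224 - 55 - q₁)/2
Solve simultaneously:
q₁* = (224 - 2×28 + 55)/3 = 74.33
q₂* = (224 - 2×55 + 28)/3 = 47.33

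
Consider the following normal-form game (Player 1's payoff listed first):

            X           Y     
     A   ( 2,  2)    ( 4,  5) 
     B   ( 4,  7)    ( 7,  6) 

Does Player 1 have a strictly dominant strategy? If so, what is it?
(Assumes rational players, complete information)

Yes, Player 1's strictly dominant strategy is B

Work:
A strategy strictly dominates another if it gives a strictly higher payoff against every opponent action. Compare each pair of P1's strategies column-by-column:
  A vs B: [2 vs 4, 4 vs 7] → A does not strictly dominate B (column X: 2 ≤ 4)
  B vs A: [4 vs 2, 7 vs 4] → B strictly dominates A
B strictly dominates every other strategy → strictly dominant.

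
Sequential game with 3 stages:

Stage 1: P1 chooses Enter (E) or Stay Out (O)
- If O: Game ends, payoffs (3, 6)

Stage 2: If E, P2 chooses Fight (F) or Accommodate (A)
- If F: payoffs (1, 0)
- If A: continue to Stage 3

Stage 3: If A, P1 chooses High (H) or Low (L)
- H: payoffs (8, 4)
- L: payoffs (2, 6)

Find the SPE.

SPE: (E, A, H); Outcome (8, 4)

Work:
Stage 3: P1 chooses H (8 vs 2)
Stage 2: P2: F->0, A->4 (anticipating H). Choose A
Stage 1: P1: O->3, E->8 (anticipating A, H). Choose E
SPE path: E -> A -> H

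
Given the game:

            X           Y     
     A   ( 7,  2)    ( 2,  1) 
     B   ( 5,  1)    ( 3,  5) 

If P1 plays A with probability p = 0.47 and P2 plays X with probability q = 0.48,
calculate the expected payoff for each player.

E[P1] = 4.1668, E[P2] = 2.328

Work:
E[P1] = p·q·π₁(A,X) + p·(1-q)·π₁(A,Y) + (1-p)·q·π₁(B,X) + (1-p)·(1-q)·π₁(B,Y)
= 0.47·0.48·7 + 0.47·0.52·2 + 0.53·0.48·5 + 0.53·0.52·3
= 4.1668

E[P2] = 2.328 (similar calculation)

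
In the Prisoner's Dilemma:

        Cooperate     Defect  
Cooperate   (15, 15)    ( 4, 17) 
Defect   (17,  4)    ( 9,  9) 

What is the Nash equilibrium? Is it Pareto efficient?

(Defect, Defect) is NE; not Pareto efficient

Work:
Defect dominates Cooperate for both players:
If P2 cooperates: Defect (17) > Cooperate (15)
If P2 defects: Defect (9) > Cooperate (4)
NE: (Defect, Defect) with payoff (9, 9)
But (Cooperate, Cooperate) = (15, 15) Pareto dominates (9, 9)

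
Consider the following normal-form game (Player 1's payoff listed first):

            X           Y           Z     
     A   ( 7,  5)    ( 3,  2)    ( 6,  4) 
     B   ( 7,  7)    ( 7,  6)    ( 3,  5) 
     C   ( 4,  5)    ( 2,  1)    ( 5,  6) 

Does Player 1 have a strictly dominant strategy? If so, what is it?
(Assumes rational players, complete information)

No strictly dominant strategy exists for Player 1

Work:
A strategy strictly dominates another if it gives a strictly higher payoff against every opponent action. Compare each pair of P1's strategies column-by-column:
  A vs B: [7 vs 7, 3 vs 7, 6 vs 3] → A does not strictly dominate B (column X: 7 ≤ 7)
  A vs C: [7 vs 4, 3 vs 2, 6 vs 5] → A strictly dominates C
  B vs A: [7 vs 7, 7 vs 3, 3 vs 6] → B does not strictly dominate A (column X: 7 ≤ 7)
  B vs C: [7 vs 4, 7 vs 2, 3 vs 5] → B does not strictly dominate C (column Z: 3 ≤ 5)
  C vs A: [4 vs 7, 2 vs 3, 5 vs 6] → C does not strictly dominate A (column X: 4 ≤ 7)
  C vs B: [4 vs 7, 2 vs 7, 5 vs 3] → C does not strictly dominate B (column X: 4 ≤ 7)
No single strategy strictly dominates all others → no strictly dominant strategy.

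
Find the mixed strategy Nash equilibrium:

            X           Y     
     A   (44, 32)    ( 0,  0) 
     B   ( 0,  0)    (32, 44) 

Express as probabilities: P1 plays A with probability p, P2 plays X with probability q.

p = 0.5789, q = 0.4211

Work:
Find probabilities that make opponent indifferent:
P2 chooses q to make P1 indifferent between A and B
P1 chooses p to make P2 indifferent between X and Y
Mixed NE: P1 plays (A: 0.5789, B: 0.4211), P2 plays (X: 0.4211, Y: 0.5789)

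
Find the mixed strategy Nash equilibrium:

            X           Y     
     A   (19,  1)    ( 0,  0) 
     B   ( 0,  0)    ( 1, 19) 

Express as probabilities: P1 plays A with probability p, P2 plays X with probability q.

p = 0.95, q = 0.05

Work:
Find probabilities that make opponent indifferent:
P2 chooses q to make P1 indifferent between A and B
P1 chooses p to make P2 indifferent between X and Y
Mixed NE: P1 plays (A: 0.95, B: 0.05), P2 plays (X: 0.05, Y: 0.95)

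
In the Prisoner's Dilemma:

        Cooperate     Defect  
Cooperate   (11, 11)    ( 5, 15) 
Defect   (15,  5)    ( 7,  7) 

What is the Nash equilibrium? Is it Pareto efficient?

(Defect, Defect) is NE; not Pareto efficient

Work:
Defect dominates Cooperate for both players:
If P2 cooperates: Defect (15) > Cooperate (11)
If P2 defects: Defect (7) > Cooperate (5)
NE: (Defect, Defect) with payoff (7, 7)
But (Cooperate, Cooperate) = (11, 11) Pareto dominates (7, 7)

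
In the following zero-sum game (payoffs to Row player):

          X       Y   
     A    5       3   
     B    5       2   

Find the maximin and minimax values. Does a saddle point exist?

Maximin = 3, Minimax = 3, Saddle: True

Work:
Row minimums: [3, 2] → maximin = 3
Column maximums: [5, 3] → minimax = 3
Saddle point exists! Game value = 3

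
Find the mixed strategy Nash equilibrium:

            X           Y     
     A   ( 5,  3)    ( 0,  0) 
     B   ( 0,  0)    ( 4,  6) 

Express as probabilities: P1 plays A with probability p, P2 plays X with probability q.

p = 0.6667, q = 0.4444

Work:
Find probabilities that make opponent indifferent:
P2 chooses q to make P1 indifferent between A and B
P1 chooses p to make P2 indifferent between X and Y
Mixed NE: P1 plays (A: 0.6667, B: 0.3333), P2 plays (X: 0.4444, Y: 0.5556)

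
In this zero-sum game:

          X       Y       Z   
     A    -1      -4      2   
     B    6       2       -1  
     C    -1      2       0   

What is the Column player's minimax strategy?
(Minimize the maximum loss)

Column should play Y or Z (all achieve the minimum), value = 2

Work:
Column player minimizes Row's maximum payoff:
Column X: max payoff to Row = 6
Column Y: max payoff to Row = 2
Column Z: max payoff to Row = 2
Minimum is 2, achieved by columns Y, Z (tied).
Each of Y or Z is a minimax strategy.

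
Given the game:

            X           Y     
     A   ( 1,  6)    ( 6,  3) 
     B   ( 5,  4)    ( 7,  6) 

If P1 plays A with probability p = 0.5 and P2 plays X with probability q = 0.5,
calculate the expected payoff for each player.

E[P1] = 4.75, E[P2] = 4.75

Work:
E[P1] = p·q·π₁(A,X) + p·(1-q)·π₁(A,Y) + (1-p)·q·π₁(B,X) + (1-p)·(1-q)·π₁(B,Y)
= 0.5·0.5·1 + 0.5·0.5·6 + 0.5·0.5·5 + 0.5·0.5·7
= 4.75

E[P2] = 4.75 (similar calculation)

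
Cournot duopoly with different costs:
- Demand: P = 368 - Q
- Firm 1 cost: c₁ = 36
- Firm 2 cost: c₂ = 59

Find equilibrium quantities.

q₁* = 118.33, q₂* = 95.33

Work:
Reaction: q₁ = (368 - 36 - q₂)/2
Reaction: q₂ = (368 - 59 - q₁)/2
Solve simultaneously:
q₁* = (368 - 2×36 + 59)/3 = 118.33
q₂* = (368 - 2×59 + 36)/3 = 95.33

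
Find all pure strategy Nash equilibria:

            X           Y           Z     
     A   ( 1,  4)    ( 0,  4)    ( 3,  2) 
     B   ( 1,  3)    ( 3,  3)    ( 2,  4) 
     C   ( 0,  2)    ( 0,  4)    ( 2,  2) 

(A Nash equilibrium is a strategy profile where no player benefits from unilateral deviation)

Nash equilibrium: (A, X)

Work:
Best responses:
  P1 vs X: payoffs [1, 1, 0] → best response A/B (payoff 1)
  P1 vs Y: payoffs [0, 3, 0] → best response B (payoff 3)
  P1 vs Z: payoffs [3, 2, 2] → best response A (payoff 3)
  P2 vs A: payoffs [4, 4, 2] → best response X/Y (payoff 4)
  P2 vs B: payoffs [3, 3, 4] → best response Z (payoff 4)
  P2 vs C: payoffs [2, 4, 2] → best response Y (payoff 4)
Mutual best responses: (A,X) → Nash equilibria.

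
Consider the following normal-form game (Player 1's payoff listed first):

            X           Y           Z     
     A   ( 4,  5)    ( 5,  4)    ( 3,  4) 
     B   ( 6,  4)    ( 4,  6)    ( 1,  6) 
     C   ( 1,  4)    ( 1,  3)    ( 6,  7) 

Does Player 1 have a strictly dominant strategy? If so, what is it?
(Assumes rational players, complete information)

No strictly dominant strategy exists for Player 1

Work:
A strategy strictly dominates another if it gives a strictly higher payoff against every opponent action. Compare each pair of P1's strategies column-by-column:
  A vs B: [4 vs 6, 5 vs 4, 3 vs 1] → A does not strictly dominate B (column X: 4 ≤ 6)
  A vs C: [4 vs 1, 5 vs 1, 3 vs 6] → A does not strictly dominate C (column Z: 3 ≤ 6)
  B vs A: [6 vs 4, 4 vs 5, 1 vs 3] → B does not strictly dominate A (column Y: 4 ≤ 5)
  B vs C: [6 vs 1, 4 vs 1, 1 vs 6] → B does not strictly dominate C (column Z: 1 ≤ 6)
  C vs A: [1 vs 4, 1 vs 5, 6 vs 3] → C does not strictly dominate A (column X: 1 ≤ 4)
  C vs B: [1 vs 6, 1 vs 4, 6 vs 1] → C does not strictly dominate B (column X: 1 ≤ 6)
No single strategy strictly dominates all others → no strictly dominant strategy.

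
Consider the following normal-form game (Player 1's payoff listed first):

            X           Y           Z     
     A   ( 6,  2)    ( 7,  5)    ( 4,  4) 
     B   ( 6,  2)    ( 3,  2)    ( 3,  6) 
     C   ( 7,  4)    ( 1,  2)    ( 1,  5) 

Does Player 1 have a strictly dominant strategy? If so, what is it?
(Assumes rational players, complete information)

No strictly dominant strategy exists for Player 1

Work:
A strategy strictly dominates another if it gives a strictly higher payoff against every opponent action. Compare each pair of P1's strategies column-by-column:
  A vs B: [6 vs 6, 7 vs 3, 4 vs 3] → A does not strictly dominate B (column X: 6 ≤ 6)
  A vs C: [6 vs 7, 7 vs 1, 4 vs 1] → A does not strictly dominate C (column X: 6 ≤ 7)
  B vs A: [6 vs 6, 3 vs 7, 3 vs 4] → B does not strictly dominate A (column X: 6 ≤ 6)
  B vs C: [6 vs 7, 3 vs 1, 3 vs 1] → B does not strictly dominate C (column X: 6 ≤ 7)
  C vs A: [7 vs 6, 1 vs 7, 1 vs 4] → C does not strictly dominate A (column Y: 1 ≤ 7)
  C vs B: [7 vs 6, 1 vs 3, 1 vs 3] → C does not strictly dominate B (column Y: 1 ≤ 3)
No single strategy strictly dominates all others → no strictly dominant strategy.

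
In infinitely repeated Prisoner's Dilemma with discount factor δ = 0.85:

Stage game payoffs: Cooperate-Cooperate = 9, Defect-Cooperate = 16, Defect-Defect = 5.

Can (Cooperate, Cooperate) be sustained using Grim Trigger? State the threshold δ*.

δ* = 0.6364; since δ = 0.85 ≥ 0.6364, cooperation can be sustained

Work:
For Grim Trigger:
Cooperate forever: 9/(1-δ)
Defect then punished: 16 + 5·δ/(1-δ)
Need: 9/(1-δ) ≥ 16 + 5·δ/(1-δ)
Solving: δ ≥ (T-R)/(T-P) = (16-9)/(16-5) = 0.6364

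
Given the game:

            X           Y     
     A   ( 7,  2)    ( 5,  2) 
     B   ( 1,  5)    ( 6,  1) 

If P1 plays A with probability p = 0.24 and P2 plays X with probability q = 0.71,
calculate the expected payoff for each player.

E[P1] = 3.4028, E[P2] = 3.3984

Work:
E[P1] = p·q·π₁(A,X) + p·(1-q)·π₁(A,Y) + (1-p)·q·π₁(B,X) + (1-p)·(1-q)·π₁(B,Y)
= 0.24·0.71·7 + 0.24·0.29·5 + 0.76·0.71·1 + 0.76·0.29·6
= 3.4028

E[P2] = 3.3984 (similar calculation)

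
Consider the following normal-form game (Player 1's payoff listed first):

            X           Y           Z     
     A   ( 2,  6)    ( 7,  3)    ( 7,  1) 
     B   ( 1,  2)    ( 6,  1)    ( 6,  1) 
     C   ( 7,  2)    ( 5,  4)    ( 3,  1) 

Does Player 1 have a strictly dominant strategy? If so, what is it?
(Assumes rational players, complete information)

No strictly dominant strategy exists for Player 1

Work:
A strategy strictly dominates another if it gives a strictly higher payoff against every opponent action. Compare each pair of P1's strategies column-by-column:
  A vs B: [2 vs 1, 7 vs 6, 7 vs 6] → A strictly dominates B
  A vs C: [2 vs 7, 7 vs 5, 7 vs 3] → A does not strictly dominate C (column X: 2 ≤ 7)
  B vs A: [1 vs 2, 6 vs 7, 6 vs 7] → B does not strictly dominate A (column X: 1 ≤ 2)
  B vs C: [1 vs 7, 6 vs 5, 6 vs 3] → B does not strictly dominate C (column X: 1 ≤ 7)
  C vs A: [7 vs 2, 5 vs 7, 3 vs 7] → C does not strictly dominate A (column Y: 5 ≤ 7)
  C vs B: [7 vs 1, 5 vs 6, 3 vs 6] → C does not strictly dominate B (column Y: 5 ≤ 6)
No single strategy strictly dominates all others → no strictly dominant strategy.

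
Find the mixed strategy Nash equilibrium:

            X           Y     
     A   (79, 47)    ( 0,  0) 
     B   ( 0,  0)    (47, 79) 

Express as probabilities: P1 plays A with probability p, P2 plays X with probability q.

p = 0.627, q = 0.373

Work:
Find probabilities that make opponent indifferent:
P2 chooses q to make P1 indifferent between A and B
P1 chooses p to make P2 indifferent between X and Y
Mixed NE: P1 plays (A: 0.627, B: 0.373), P2 plays (X: 0.373, Y: 0.627)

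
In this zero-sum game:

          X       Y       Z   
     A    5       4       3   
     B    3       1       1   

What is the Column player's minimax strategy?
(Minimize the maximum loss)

Column should play Z, value = 3

Work:
Column player minimizes Row's maximum payoff:
Column X: max payoff to Row = 5
Column Y: max payoff to Row = 4
Column Z: max payoff to Row = 3
Minimum is 3, achieved by column Z.
Minimax strategy: Z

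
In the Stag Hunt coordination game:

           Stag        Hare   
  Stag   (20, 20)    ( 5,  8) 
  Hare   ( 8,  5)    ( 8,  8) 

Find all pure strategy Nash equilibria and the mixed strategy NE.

Pure NE: (Stag, Stag) and (Hare, Hare); Mixed NE: p = 0.2, q = 0.2

Work:
Check pure NE:
(Stag, Stag): (20, 20) - no unilateral deviation beneficial
(Hare, Hare): (8, 8) - no unilateral deviation beneficial
Mixed NE: P1 plays Stag with p = 0.2, P2 plays Stag with q = 0.2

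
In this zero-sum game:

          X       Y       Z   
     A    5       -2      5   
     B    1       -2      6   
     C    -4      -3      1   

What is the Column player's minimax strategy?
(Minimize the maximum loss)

Column should play Y, value = -2

Work:
Column player minimizes Row's maximum payoff:
Column X: max payoff to Row = 5
Column Y: max payoff to Row = -2
Column Z: max payoff to Row = 6
Minimum is -2, achieved by column Y.
Minimax strategy: Y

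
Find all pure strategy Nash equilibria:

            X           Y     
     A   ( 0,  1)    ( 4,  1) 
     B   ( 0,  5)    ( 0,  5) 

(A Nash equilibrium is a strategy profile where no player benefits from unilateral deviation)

Nash equilibrium: (A, X), (A, Y), (B, X)

Work:
Best responses:
  P1 vs X: payoffs [0, 0] → best response A/B (payoff 0)
  P1 vs Y: payoffs [4, 0] → best response A (payoff 4)
  P2 vs A: payoffs [1, 1] → best response X/Y (payoff 1)
  P2 vs B: payoffs [5, 5] → best response X/Y (payoff 5)
Mutual best responses: (A,X), (A,Y), (B,X) → Nash equilibria.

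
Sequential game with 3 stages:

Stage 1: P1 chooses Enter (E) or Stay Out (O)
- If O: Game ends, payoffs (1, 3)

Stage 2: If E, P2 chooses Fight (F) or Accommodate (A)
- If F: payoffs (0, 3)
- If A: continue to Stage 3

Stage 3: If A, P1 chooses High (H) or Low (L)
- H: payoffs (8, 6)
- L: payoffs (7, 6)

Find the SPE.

SPE: (E, A, H); Outcome (8, 6)

Work:
Stage 3: P1 chooses H (8 vs 7)
Stage 2: P2: F->3, A->6 (anticipating H). Choose A
Stage 1: P1: O->1, E->8 (anticipating A, H). Choose E
SPE path: E -> A -> H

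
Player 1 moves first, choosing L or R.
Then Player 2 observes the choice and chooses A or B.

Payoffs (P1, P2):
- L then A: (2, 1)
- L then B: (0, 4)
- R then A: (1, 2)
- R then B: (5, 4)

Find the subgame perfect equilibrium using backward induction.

P1 plays R, P2 plays B after L and B after R; Payoff (5, 4)

Work:
Backward induction:
After L: P2 chooses B → P1 gets 0
After R: P2 chooses B → P1 gets 5
P1 chooses R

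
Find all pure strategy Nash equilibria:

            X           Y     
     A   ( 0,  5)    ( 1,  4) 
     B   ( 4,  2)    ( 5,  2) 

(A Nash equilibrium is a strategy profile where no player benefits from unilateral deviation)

Nash equilibrium: (B, X), (B, Y)

Work:
Best responses:
  P1 vs X: payoffs [0, 4] → best response B (payoff 4)
  P1 vs Y: payoffs [1, 5] → best response B (payoff 5)
  P2 vs A: payoffs [5, 4] → best response X (payoff 5)
  P2 vs B: payoffs [2, 2] → best response X/Y (payoff 2)
Mutual best responses: (B,X), (B,Y) → Nash equilibria.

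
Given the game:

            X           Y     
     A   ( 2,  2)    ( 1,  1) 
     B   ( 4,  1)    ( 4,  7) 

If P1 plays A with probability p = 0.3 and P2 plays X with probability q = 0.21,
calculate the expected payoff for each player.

E[P1] = 3.163, E[P2] = 4.381

Work:
E[P1] = p·q·π₁(A,X) + p·(1-q)·π₁(A,Y) + (1-p)·q·π₁(B,X) + (1-p)·(1-q)·π₁(B,Y)
= 0.3·0.21·2 + 0.3·0.79·1 + 0.7·0.21·4 + 0.7·0.79·4
= 3.163

E[P2] = 4.381 (similar calculation)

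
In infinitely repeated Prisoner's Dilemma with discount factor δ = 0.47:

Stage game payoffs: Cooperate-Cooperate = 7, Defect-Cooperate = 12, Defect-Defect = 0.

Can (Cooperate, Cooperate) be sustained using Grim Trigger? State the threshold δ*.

δ* = 0.4167; since δ = 0.47 ≥ 0.4167, cooperation can be sustained

Work:
For Grim Trigger:
Cooperate forever: 7/(1-δ)
Defect then punished: 12 + 0·δ/(1-δ)
Need: 7/(1-δ) ≥ 12 + 0·δ/(1-δ)
Solving: δ ≥ (T-R)/(T-P) = (12-7)/(12-0) = 0.4167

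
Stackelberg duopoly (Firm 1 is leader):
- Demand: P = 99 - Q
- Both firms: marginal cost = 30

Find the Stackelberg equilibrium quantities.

q₁* (leader) = 34.5, q₂* (follower) = 17.25

Work:
Follower's reaction: q₂ = (a - c - q₁)/2
Leader substitutes: π₁ = q₁·(a - q₁ - (a-c-q₁)/2 - c)
FOC: q₁* = (99 - 30)/2 = 34.50
Then: q₂* = (99 - 30 - 34.5)/2 = 17.25
Leader has first-mover advantage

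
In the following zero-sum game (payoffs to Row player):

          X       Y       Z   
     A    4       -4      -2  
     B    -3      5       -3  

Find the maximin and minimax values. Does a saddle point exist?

Maximin = -3, Minimax = -2, Saddle: False

Work:
Row minimums: [-4, -3] → maximin = -3
Column maximums: [4, 5, -2] → minimax = -2
No saddle point (maximin ≠ minimax). Mixed strategy needed.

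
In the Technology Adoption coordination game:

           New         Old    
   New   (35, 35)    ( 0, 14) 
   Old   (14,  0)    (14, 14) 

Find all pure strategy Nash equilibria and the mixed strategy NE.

Pure NE: (New, New) and (Old, Old); Mixed NE: p = 0.4, q = 0.4

Work:
Check pure NE:
(New, New): (35, 35) - no unilateral deviation beneficial
(Old, Old): (14, 14) - no unilateral deviation beneficial
Mixed NE: P1 plays New with p = 0.4, P2 plays New with q = 0.4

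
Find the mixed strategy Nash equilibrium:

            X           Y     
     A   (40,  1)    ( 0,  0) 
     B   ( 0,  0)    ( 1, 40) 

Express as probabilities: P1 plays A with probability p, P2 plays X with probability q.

p = 0.9756, q = 0.0244

Work:
Find probabilities that make opponent indifferent:
P2 chooses q to make P1 indifferent between A and B
P1 chooses p to make P2 indifferent between X and Y
Mixed NE: P1 plays (A: 0.9756, B: 0.0244), P2 plays (X: 0.0244, Y: 0.9756)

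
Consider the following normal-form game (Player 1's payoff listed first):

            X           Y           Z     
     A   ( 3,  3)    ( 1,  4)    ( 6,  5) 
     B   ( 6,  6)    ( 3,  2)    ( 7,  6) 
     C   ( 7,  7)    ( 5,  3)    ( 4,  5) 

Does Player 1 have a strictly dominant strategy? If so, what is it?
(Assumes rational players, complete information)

No strictly dominant strategy exists for Player 1

Work:
A strategy strictly dominates another if it gives a strictly higher payoff against every opponent action. Compare each pair of P1's strategies column-by-column:
  A vs B: [3 vs 6, 1 vs 3, 6 vs 7] → A does not strictly dominate B (column X: 3 ≤ 6)
  A vs C: [3 vs 7, 1 vs 5, 6 vs 4] → A does not strictly dominate C (column X: 3 ≤ 7)
  B vs A: [6 vs 3, 3 vs 1, 7 vs 6] → B strictly dominates A
  B vs C: [6 vs 7, 3 vs 5, 7 vs 4] → B does not strictly dominate C (column X: 6 ≤ 7)
  C vs A: [7 vs 3, 5 vs 1, 4 vs 6] → C does not strictly dominate A (column Z: 4 ≤ 6)
  C vs B: [7 vs 6, 5 vs 3, 4 vs 7] → C does not strictly dominate B (column Z: 4 ≤ 7)
No single strategy strictly dominates all others → no strictly dominant strategy.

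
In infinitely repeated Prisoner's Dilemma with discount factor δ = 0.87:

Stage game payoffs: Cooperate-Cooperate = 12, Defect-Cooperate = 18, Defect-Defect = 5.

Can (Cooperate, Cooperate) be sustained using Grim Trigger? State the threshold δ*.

δ* = 0.4615; since δ = 0.87 ≥ 0.4615, cooperation can be sustained

Work:
For Grim Trigger:
Cooperate forever: 12/(1-δ)
Defect then punished: 18 + 5·δ/(1-δ)
Need: 12/(1-δ) ≥ 18 + 5·δ/(1-δ)
Solving: δ ≥ (T-R)/(T-P) = (18-12)/(18-5) = 0.4615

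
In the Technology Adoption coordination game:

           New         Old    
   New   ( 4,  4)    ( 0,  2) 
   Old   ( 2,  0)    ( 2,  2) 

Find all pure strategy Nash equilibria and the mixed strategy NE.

Pure NE: (New, New) and (Old, Old); Mixed NE: p = 0.5, q = 0.5

Work:
Check pure NE:
(New, New): (4, 4) - no unilateral deviation beneficial
(Old, Old): (2, 2) - no unilateral deviation beneficial
Mixed NE: P1 plays New with p = 0.5, P2 plays New with q = 0.5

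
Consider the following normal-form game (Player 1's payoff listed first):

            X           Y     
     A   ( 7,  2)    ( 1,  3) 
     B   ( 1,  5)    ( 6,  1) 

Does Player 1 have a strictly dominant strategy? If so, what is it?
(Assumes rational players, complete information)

No strictly dominant strategy exists for Player 1

Work:
A strategy strictly dominates another if it gives a strictly higher payoff against every opponent action. Compare each pair of P1's strategies column-by-column:
  A vs B: [7 vs 1, 1 vs 6] → A does not strictly dominate B (column Y: 1 ≤ 6)
  B vs A: [1 vs 7, 6 vs 1] → B does not strictly dominate A (column X: 1 ≤ 7)
No single strategy strictly dominates all others → no strictly dominant strategy.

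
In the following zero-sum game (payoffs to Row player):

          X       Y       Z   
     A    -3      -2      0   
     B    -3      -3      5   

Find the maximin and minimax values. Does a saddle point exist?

Maximin = -3, Minimax = -3, Saddle: True

Work:
Row minimums: [-3, -3] → maximin = -3
Column maximums: [-3, -2, 5] → minimax = -3
Saddle point exists! Game value = -3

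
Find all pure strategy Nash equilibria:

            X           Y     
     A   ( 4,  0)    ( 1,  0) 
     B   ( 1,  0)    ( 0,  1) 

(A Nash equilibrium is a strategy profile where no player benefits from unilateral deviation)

Nash equilibrium: (A, X), (A, Y)

Work:
Best responses:
  P1 vs X: payoffs [4, 1] → best response A (payoff 4)
  P1 vs Y: payoffs [1, 0] → best response A (payoff 1)
  P2 vs A: payoffs [0, 0] → best response X/Y (payoff 0)
  P2 vs B: payoffs [0, 1] → best response Y (payoff 1)
Mutual best responses: (A,X), (A,Y) → Nash equilibria.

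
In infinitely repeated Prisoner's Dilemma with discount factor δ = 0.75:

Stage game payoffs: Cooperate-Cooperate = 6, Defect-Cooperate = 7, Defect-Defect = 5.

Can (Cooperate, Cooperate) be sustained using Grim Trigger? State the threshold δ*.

δ* = 0.5; since δ = 0.75 ≥ 0.5, cooperation can be sustained

Work:
For Grim Trigger:
Cooperate forever: 6/(1-δ)
Defect then punished: 7 + 5·δ/(1-δ)
Need: 6/(1-δ) ≥ 7 + 5·δ/(1-δ)
Solving: δ ≥ (T-R)/(T-P) = (7-6)/(7-5) = 0.5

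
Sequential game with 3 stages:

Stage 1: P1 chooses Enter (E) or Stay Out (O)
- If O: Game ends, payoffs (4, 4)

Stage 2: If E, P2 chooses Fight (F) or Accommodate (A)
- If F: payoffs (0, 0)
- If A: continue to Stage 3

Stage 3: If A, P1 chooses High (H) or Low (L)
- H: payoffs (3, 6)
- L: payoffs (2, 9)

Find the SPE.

SPE: (O, A, H); Outcome (4, 4)

Work:
Stage 3: P1 chooses H (3 vs 2)
Stage 2: P2: F->0, A->6 (anticipating H). Choose A
Stage 1: P1: O->4, E->3 (anticipating A, H). Choose O
SPE path: O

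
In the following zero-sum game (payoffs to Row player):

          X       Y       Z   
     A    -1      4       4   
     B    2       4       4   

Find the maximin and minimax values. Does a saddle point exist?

Maximin = 2, Minimax = 2, Saddle: True

Work:
Row minimums: [-1, 2] → maximin = 2
Column maximums: [2, 4, 4] → minimax = 2
Saddle point exists! Game value = 2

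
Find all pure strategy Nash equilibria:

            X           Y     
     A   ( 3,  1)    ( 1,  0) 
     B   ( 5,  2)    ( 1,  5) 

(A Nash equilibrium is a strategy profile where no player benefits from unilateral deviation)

Nash equilibrium: (B, Y)

Work:
Best responses:
  P1 vs X: payoffs [3, 5] → best response B (payoff 5)
  P1 vs Y: payoffs [1, 1] → best response A/B (payoff 1)
  P2 vs A: payoffs [1, 0] → best response X (payoff 1)
  P2 vs B: payoffs [2, 5] → best response Y (payoff 5)
Mutual best responses: (B,Y) → Nash equilibria.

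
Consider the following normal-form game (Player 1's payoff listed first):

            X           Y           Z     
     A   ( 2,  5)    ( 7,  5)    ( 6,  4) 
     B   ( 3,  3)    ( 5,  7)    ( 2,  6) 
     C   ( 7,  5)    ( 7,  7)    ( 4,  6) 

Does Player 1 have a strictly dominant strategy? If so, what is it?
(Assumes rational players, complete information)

No strictly dominant strategy exists for Player 1

Work:
A strategy strictly dominates another if it gives a strictly higher payoff against every opponent action. Compare each pair of P1's strategies column-by-column:
  A vs B: [2 vs 3, 7 vs 5, 6 vs 2] → A does not strictly dominate B (column X: 2 ≤ 3)
  A vs C: [2 vs 7, 7 vs 7, 6 vs 4] → A does not strictly dominate C (column X: 2 ≤ 7)
  B vs A: [3 vs 2, 5 vs 7, 2 vs 6] → B does not strictly dominate A (column Y: 5 ≤ 7)
  B vs C: [3 vs 7, 5 vs 7, 2 vs 4] → B does not strictly dominate C (column X: 3 ≤ 7)
  C vs A: [7 vs 2, 7 vs 7, 4 vs 6] → C does not strictly dominate A (column Y: 7 ≤ 7)
  C vs B: [7 vs 3, 7 vs 5, 4 vs 2] → C strictly dominates B
No single strategy strictly dominates all others → no strictly dominant strategy.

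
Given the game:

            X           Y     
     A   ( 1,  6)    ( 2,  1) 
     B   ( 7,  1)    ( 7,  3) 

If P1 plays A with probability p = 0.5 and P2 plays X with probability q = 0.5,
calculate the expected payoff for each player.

E[P1] = 4.25, E[P2] = 2.75

Work:
E[P1] = p·q·π₁(A,X) + p·(1-q)·π₁(A,Y) + (1-p)·q·π₁(B,X) + (1-p)·(1-q)·π₁(B,Y)
= 0.5·0.5·1 + 0.5·0.5·2 + 0.5·0.5·7 + 0.5·0.5·7
= 4.25

E[P2] = 2.75 (similar calculation)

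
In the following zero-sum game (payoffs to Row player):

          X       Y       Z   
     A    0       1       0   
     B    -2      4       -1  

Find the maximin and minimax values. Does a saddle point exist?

Maximin = 0, Minimax = 0, Saddle: True

Work:
Row minimums: [0, -2] → maximin = 0
Column maximums: [0, 4, 0] → minimax = 0
Saddle point exists! Game value = 0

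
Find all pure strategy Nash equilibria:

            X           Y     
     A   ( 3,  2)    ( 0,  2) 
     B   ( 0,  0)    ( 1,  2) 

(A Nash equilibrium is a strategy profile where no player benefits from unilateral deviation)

Nash equilibrium: (A, X), (B, Y)

Work:
Best responses:
  P1 vs X: payoffs [3, 0] → best response A (payoff 3)
  P1 vs Y: payoffs [0, 1] → best response B (payoff 1)
  P2 vs A: payoffs [2, 2] → best response X/Y (payoff 2)
  P2 vs B: payoffs [0, 2] → best response Y (payoff 2)
Mutual best responses: (A,X), (B,Y) → Nash equilibria.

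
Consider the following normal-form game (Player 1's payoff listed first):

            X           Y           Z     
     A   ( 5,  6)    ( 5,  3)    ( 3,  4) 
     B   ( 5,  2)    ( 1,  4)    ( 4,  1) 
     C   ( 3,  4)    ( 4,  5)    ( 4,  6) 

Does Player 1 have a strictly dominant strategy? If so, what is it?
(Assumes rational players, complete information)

No strictly dominant strategy exists for Player 1

Work:
A strategy strictly dominates another if it gives a strictly higher payoff against every opponent action. Compare each pair of P1's strategies column-by-column:
  A vs B: [5 vs 5, 5 vs 1, 3 vs 4] → A does not strictly dominate B (column X: 5 ≤ 5)
  A vs C: [5 vs 3, 5 vs 4, 3 vs 4] → A does not strictly dominate C (column Z: 3 ≤ 4)
  B vs A: [5 vs 5, 1 vs 5, 4 vs 3] → B does not strictly dominate A (column X: 5 ≤ 5)
  B vs C: [5 vs 3, 1 vs 4, 4 vs 4] → B does not strictly dominate C (column Y: 1 ≤ 4)
  C vs A: [3 vs 5, 4 vs 5, 4 vs 3] → C does not strictly dominate A (column X: 3 ≤ 5)
  C vs B: [3 vs 5, 4 vs 1, 4 vs 4] → C does not strictly dominate B (column X: 3 ≤ 5)
No single strategy strictly dominates all others → no strictly dominant strategy.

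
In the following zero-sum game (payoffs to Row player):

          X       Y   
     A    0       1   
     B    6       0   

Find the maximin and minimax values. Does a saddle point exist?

Maximin = 0, Minimax = 1, Saddle: False

Work:
Row minimums: [0, 0] → maximin = 0
Column maximums: [6, 1] → minimax = 1
No saddle point (maximin ≠ minimax). Mixed strategy needed.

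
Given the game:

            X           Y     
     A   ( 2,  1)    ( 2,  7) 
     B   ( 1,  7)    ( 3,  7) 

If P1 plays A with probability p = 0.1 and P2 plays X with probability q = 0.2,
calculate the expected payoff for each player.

E[P1] = 2.54, E[P2] = 6.88

Work:
E[P1] = p·q·π₁(A,X) + p·(1-q)·π₁(A,Y) + (1-p)·q·π₁(B,X) + (1-p)·(1-q)·π₁(B,Y)
= 0.1·0.2·2 + 0.1·0.8·2 + 0.9·0.2·1 + 0.9·0.8·3
= 2.54

E[P2] = 6.88 (similar calculation)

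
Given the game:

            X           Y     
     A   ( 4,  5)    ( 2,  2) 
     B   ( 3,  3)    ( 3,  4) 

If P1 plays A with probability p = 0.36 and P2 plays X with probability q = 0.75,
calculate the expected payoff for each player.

E[P1] = 3.18, E[P2] = 3.61

Work:
E[P1] = p·q·π₁(A,X) + p·(1-q)·π₁(A,Y) + (1-p)·q·π₁(B,X) + (1-p)·(1-q)·π₁(B,Y)
= 0.36·0.75·4 + 0.36·0.25·2 + 0.64·0.75·3 + 0.64·0.25·3
= 3.18

E[P2] = 3.61 (similar calculation)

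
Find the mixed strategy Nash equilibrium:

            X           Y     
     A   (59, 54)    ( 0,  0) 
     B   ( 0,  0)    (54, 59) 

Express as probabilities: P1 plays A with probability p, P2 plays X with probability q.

p = 0.5221, q = 0.4779

Work:
Find probabilities that make opponent indifferent:
P2 chooses q to make P1 indifferent between A and B
P1 chooses p to make P2 indifferent between X and Y
Mixed NE: P1 plays (A: 0.5221, B: 0.4779), P2 plays (X: 0.4779, Y: 0.5221)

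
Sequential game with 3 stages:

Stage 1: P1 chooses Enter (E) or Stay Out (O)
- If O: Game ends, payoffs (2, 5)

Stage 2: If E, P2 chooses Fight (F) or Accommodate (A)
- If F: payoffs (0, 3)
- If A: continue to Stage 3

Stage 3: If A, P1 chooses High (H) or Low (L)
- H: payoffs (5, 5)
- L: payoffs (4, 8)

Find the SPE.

SPE: (E, A, H); Outcome (5, 5)

Work:
Stage 3: P1 chooses H (5 vs 4)
Stage 2: P2: F->3, A->5 (anticipating H). Choose A
Stage 1: P1: O->2, E->5 (anticipating A, H). Choose E
SPE path: E -> A -> H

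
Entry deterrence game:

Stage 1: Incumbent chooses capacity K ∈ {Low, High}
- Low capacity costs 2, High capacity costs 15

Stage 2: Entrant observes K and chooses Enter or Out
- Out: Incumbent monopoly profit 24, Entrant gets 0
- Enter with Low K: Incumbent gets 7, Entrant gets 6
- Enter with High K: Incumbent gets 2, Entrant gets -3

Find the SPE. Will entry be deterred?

SPE: (High, Enter|Low, Out|High); Entry deterred. Incumbent net profit = 9

Work:
After Low K: Entrant enters (6 > 0)
After High K: Entrant stays out (-3 < 0)
Incumbent: Low → 7−2=5, High → 24−15=9
Incumbent chooses High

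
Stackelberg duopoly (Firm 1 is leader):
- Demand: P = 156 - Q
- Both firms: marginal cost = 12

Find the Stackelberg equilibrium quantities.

q₁* (leader) = 72.0, q₂* (follower) = 36.0

Work:
Follower's reaction: q₂ = (a - c - q₁)/2
Leader substitutes: π₁ = q₁·(a - q₁ - (a-c-q₁)/2 - c)
FOC: q₁* = (156 - 12)/2 = 72.00
Then: q₂* = (156 - 12 - 72.0)/2 = 36.00
Leader has first-mover advantage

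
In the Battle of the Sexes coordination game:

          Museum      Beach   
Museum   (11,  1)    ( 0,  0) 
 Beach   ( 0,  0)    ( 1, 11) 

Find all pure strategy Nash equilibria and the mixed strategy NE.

Pure NE: (Museum, Museum) and (Beach, Beach); Mixed NE: p = 0.9167, q = 0.0833

Work:
Check pure NE:
(Museum, Museum): (11, 1) - no unilateral deviation beneficial
(Beach, Beach): (1, 11) - no unilateral deviation beneficial
Mixed NE: P1 plays Museum with p = 0.9167, P2 plays Museum with q = 0.0833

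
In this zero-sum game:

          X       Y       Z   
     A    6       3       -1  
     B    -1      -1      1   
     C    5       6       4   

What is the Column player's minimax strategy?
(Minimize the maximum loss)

Column should play Z, value = 4

Work:
Column player minimizes Row's maximum payoff:
Column X: max payoff to Row = 6
Column Y: max payoff to Row = 6
Column Z: max payoff to Row = 4
Minimum is 4, achieved by column Z.
Minimax strategy: Z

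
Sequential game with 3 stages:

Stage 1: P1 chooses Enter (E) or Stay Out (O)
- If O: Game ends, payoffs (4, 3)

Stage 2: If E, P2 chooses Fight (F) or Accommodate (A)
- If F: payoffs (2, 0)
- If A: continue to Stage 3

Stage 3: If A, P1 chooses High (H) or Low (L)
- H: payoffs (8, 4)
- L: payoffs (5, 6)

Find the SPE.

SPE: (E, A, H); Outcome (8, 4)

Work:
Stage 3: P1 chooses H (8 vs 5)
Stage 2: P2: F->0, A->4 (anticipating H). Choose A
Stage 1: P1: O->4, E->8 (anticipating A, H). Choose E
SPE path: E -> A -> H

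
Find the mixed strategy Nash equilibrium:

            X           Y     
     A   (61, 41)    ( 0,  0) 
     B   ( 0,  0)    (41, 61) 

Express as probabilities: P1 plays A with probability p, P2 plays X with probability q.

p = 0.598, q = 0.402

Work:
Find probabilities that make opponent indifferent:
P2 chooses q to make P1 indifferent between A and B
P1 chooses p to make P2 indifferent between X and Y
Mixed NE: P1 plays (A: 0.598, B: 0.402), P2 plays (X: 0.402, Y: 0.598)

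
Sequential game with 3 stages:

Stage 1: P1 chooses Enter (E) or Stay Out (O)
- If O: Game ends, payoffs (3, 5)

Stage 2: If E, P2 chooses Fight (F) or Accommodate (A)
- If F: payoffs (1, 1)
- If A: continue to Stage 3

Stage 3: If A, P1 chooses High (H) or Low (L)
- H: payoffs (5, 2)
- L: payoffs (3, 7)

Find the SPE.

SPE: (E, A, H); Outcome (5, 2)

Work:
Stage 3: P1 chooses H (5 vs 3)
Stage 2: P2: F->1, A->2 (anticipating H). Choose A
Stage 1: P1: O->3, E->5 (anticipating A, H). Choose E
SPE path: E -> A -> H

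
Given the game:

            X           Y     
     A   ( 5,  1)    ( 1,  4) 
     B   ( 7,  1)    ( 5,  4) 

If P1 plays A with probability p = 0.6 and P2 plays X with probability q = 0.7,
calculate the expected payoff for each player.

E[P1] = 4.84, E[P2] = 1.9

Work:
E[P1] = p·q·π₁(A,X) + p·(1-q)·π₁(A,Y) + (1-p)·q·π₁(B,X) + (1-p)·(1-q)·π₁(B,Y)
= 0.6·0.7·5 + 0.6·0.3·1 + 0.4·0.7·7 + 0.4·0.3·5
= 4.84

E[P2] = 1.9 (similar calculation)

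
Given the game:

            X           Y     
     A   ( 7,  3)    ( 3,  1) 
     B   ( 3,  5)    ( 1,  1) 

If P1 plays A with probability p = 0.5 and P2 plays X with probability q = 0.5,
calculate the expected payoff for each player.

E[P1] = 3.5, E[P2] = 2.5

Work:
E[P1] = p·q·π₁(A,X) + p·(1-q)·π₁(A,Y) + (1-p)·q·π₁(B,X) + (1-p)·(1-q)·π₁(B,Y)
= 0.5·0.5·7 + 0.5·0.5·3 + 0.5·0.5·3 + 0.5·0.5·1
= 3.5

E[P2] = 2.5 (similar calculation)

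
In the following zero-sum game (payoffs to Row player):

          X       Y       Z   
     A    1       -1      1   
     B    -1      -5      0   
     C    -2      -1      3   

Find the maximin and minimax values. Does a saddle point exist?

Maximin = -1, Minimax = -1, Saddle: True

Work:
Row minimums: [-1, -5, -2] → maximin = -1
Column maximums: [1, -1, 3] → minimax = -1
Saddle point exists! Game value = -1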